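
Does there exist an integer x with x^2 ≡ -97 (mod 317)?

Pull out -1: (-97/317) = (-1/317)·(97/317). Since 317 ≡ 1 (mod 4), (-1/317) = +1. Now have (97/317).
97 ≡ 1 (mod 4), so quadratic reciprocity gives (97/317) = (317/97). Reduce: 317 ≡ 26 (mod 97). Now have (26/97).
Factor out 2: 26 = 2·13. Since 97 ≡ 1 (mod 8), (2/97) = +1. Now have (13/97).
13 ≡ 1 (mod 4), so quadratic reciprocity gives (13/97) = (97/13). Reduce: 97 ≡ 6 (mod 13). Now have (6/13).
Factor out 2: 6 = 2·3. Since 13 ≡ 5 (mod 8), (2/13) = -1. Now have -(3/13).
13 ≡ 1 (mod 4), so quadratic reciprocity gives (3/13) = (13/3). Reduce: 13 ≡ 1 (mod 3). Now have -(1/3).
(1/3) = 1. Collecting the sign factors: -1.
The Legendre symbol is -1, so x^2 ≡ -97 (mod 317) has no solution.

no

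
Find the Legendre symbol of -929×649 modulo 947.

-1

By multiplicativity, (-929·649 / 947) = (-929 / 947)·(649 / 947).
First factor (-929 / 947):
(-929 / 947)
  = (18 / 947)    [-929 ≡ 18 mod 947]
  = -(9 / 947)    [947 ≡ 3 mod 8 ⇒ (2 / 947) = -1]
  = -(947 / 9)    [QR: 9 ≡ 1 mod 4, sign kept]
  = -(2 / 9)    [947 ≡ 2 mod 9]
  = -(1 / 9)    [9 ≡ 1 mod 8 ⇒ (2 / 9) = +1]
  = -1    [(1 / 9) = 1]
Second factor (649 / 947):
(649 / 947)
  = (947 / 649)    [QR: 649 ≡ 1 mod 4, sign kept]
  = (298 / 649)    [947 ≡ 298 mod 649]
  = (149 / 649)    [649 ≡ 1 mod 8 ⇒ (2 / 649) = +1]
  = (649 / 149)    [QR: 149 ≡ 1 mod 4, sign kept]
  = (53 / 149)    [649 ≡ 53 mod 149]
  = (149 / 53)    [QR: 53 ≡ 1 mod 4, sign kept]
  = (43 / 53)    [149 ≡ 43 mod 53]
  = (53 / 43)    [QR: 53 ≡ 1 mod 4, sign kept]
  = (10 / 43)    [53 ≡ 10 mod 43]
  = -(5 / 43)    [43 ≡ 3 mod 8 ⇒ (2 / 43) = -1]
  = -(43 / 5)    [QR: 5 ≡ 1 mod 4, sign kept]
  = -(3 / 5)    [43 ≡ 3 mod 5]
  = -(5 / 3)    [QR: 5 ≡ 1 mod 4, sign kept]
  = -(2 / 3)    [5 ≡ 2 mod 3]
  = (1 / 3)    [3 ≡ 3 mod 8 ⇒ (2 / 3) = -1]
  = 1    [(1 / 3) = 1]
Product: (-1)·(1) = -1.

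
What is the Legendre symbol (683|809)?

(683|809)
  = (809|683)    [QR: 809 ≡ 1 mod 4, sign kept]
  = (126|683)    [809 ≡ 126 mod 683]
  = -(63|683)    [683 ≡ 3 mod 8 ⇒ (2|683) = -1]
  = (683|63)    [QR: both ≡ 3 mod 4, sign flips]
  = (53|63)    [683 ≡ 53 mod 63]
  = (63|53)    [QR: 53 ≡ 1 mod 4, sign kept]
  = (10|53)    [63 ≡ 10 mod 53]
  = -(5|53)    [53 ≡ 5 mod 8 ⇒ (2|53) = -1]
  = -(53|5)    [QR: 5 ≡ 1 mod 4, sign kept]
  = -(3|5)    [53 ≡ 3 mod 5]
  = -(5|3)    [QR: 5 ≡ 1 mod 4, sign kept]
  = -(2|3)    [5 ≡ 2 mod 3]
  = (1|3)    [3 ≡ 3 mod 8 ⇒ (2|3) = -1]
  = 1    [(1|3) = 1]

1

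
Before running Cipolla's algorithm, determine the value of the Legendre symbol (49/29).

1

Reduce the numerator: 49 ≡ 20 (mod 29), so (49/29) = (20/29).
Factor out 2: 20 = 2^2·5. Since 29 ≡ 5 (mod 8), (2/29) = -1, and (2/29)^2 = +1. Now have (5/29).
5 ≡ 1 (mod 4), so quadratic reciprocity gives (5/29) = (29/5). Reduce: 29 ≡ 4 (mod 5). Now have (4/5).
Factor out 2: 4 = 2^2. Since 5 ≡ 5 (mod 8), (2/5) = -1, and (2/5)^2 = +1. Now have (1/5).
(1/5) = 1. Collecting the sign factors: 1.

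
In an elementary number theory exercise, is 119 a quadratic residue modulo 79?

yes

(119|79)
  = (40|79)    [119 ≡ 40 mod 79]
  = (5|79)    [79 ≡ 7 mod 8 ⇒ (2|79)^3 = +1]
  = (79|5)    [QR: 5 ≡ 1 mod 4, sign kept]
  = (4|5)    [79 ≡ 4 mod 5]
  = (1|5)    [5 ≡ 5 mod 8 ⇒ (2|5)^2 = +1]
  = 1    [(1|5) = 1]
(119|79) = 1, and 79 is prime, so 119 is a quadratic residue mod 79.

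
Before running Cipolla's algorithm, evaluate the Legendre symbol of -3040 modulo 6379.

1

Pull out -1: (-3040|6379) = (-1|6379)·(3040|6379). Since 6379 ≡ 3 (mod 4), (-1|6379) = -1. Now have -(3040|6379).
Factor out 2: 3040 = 2^5·95. Since 6379 ≡ 3 (mod 8), (2|6379) = -1, and (2|6379)^5 = -1. Now have (95|6379).
Both 95 ≡ 3 and 6379 ≡ 3 (mod 4), so reciprocity gives (95|6379) = -(6379|95). Reduce: 6379 ≡ 14 (mod 95). Now have -(14|95).
Factor out 2: 14 = 2·7. Since 95 ≡ 7 (mod 8), (2|95) = +1. Now have -(7|95).
Both 7 ≡ 3 and 95 ≡ 3 (mod 4), so reciprocity gives (7|95) = -(95|7). Reduce: 95 ≡ 4 (mod 7). Now have (4|7).
Factor out 2: 4 = 2^2. Since 7 ≡ 7 (mod 8), (2|7) = +1, and (2|7)^2 = +1. Now have (1|7).
(1|7) = 1. Collecting the sign factors: 1.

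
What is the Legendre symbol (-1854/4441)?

(-1854/4441)
  = (2587/4441)    [-1854 ≡ 2587 mod 4441]
  = (4441/2587)    [QR: 4441 ≡ 1 mod 4, sign kept]
  = (1854/2587)    [4441 ≡ 1854 mod 2587]
  = -(927/2587)    [2587 ≡ 3 mod 8 ⇒ (2/2587) = -1]
  = (2587/927)    [QR: both ≡ 3 mod 4, sign flips]
  = (733/927)    [2587 ≡ 733 mod 927]
  = (927/733)    [QR: 733 ≡ 1 mod 4, sign kept]
  = (194/733)    [927 ≡ 194 mod 733]
  = -(97/733)    [733 ≡ 5 mod 8 ⇒ (2/733) = -1]
  = -(733/97)    [QR: 97 ≡ 1 mod 4, sign kept]
  = -(54/97)    [733 ≡ 54 mod 97]
  = -(27/97)    [97 ≡ 1 mod 8 ⇒ (2/97) = +1]
  = -(97/27)    [QR: 97 ≡ 1 mod 4, sign kept]
  = -(16/27)    [97 ≡ 16 mod 27]
  = -(1/27)    [27 ≡ 3 mod 8 ⇒ (2/27)^4 = +1]
  = -1    [(1/27) = 1]

-1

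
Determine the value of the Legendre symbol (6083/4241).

(6083/4241)
  = (1842/4241)    [6083 ≡ 1842 mod 4241]
  = (921/4241)    [4241 ≡ 1 mod 8 ⇒ (2/4241) = +1]
  = (4241/921)    [QR: 921 ≡ 1 mod 4, sign kept]
  = (557/921)    [4241 ≡ 557 mod 921]
  = (921/557)    [QR: 557 ≡ 1 mod 4, sign kept]
  = (364/557)    [921 ≡ 364 mod 557]
  = (91/557)    [557 ≡ 5 mod 8 ⇒ (2/557)^2 = +1]
  = (557/91)    [QR: 557 ≡ 1 mod 4, sign kept]
  = (11/91)    [557 ≡ 11 mod 91]
  = -(91/11)    [QR: both ≡ 3 mod 4, sign flips]
  = -(3/11)    [91 ≡ 3 mod 11]
  = (11/3)    [QR: both ≡ 3 mod 4, sign flips]
  = (2/3)    [11 ≡ 2 mod 3]
  = -(1/3)    [3 ≡ 3 mod 8 ⇒ (2/3) = -1]
  = -1    [(1/3) = 1]

-1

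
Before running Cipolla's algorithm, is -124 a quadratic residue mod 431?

Reduce the numerator: -124 ≡ 307 (mod 431), so (-124/431) = (307/431).
Both 307 ≡ 3 and 431 ≡ 3 (mod 4), so reciprocity gives (307/431) = -(431/307). Reduce: 431 ≡ 124 (mod 307). Now have -(124/307).
Factor out 2: 124 = 2^2·31. Since 307 ≡ 3 (mod 8), (2/307) = -1, and (2/307)^2 = +1. Now have -(31/307).
Both 31 ≡ 3 and 307 ≡ 3 (mod 4), so reciprocity gives (31/307) = -(307/31). Reduce: 307 ≡ 28 (mod 31). Now have (28/31).
Factor out 2: 28 = 2^2·7. Since 31 ≡ 7 (mod 8), (2/31) = +1, and (2/31)^2 = +1. Now have (7/31).
Both 7 ≡ 3 and 31 ≡ 3 (mod 4), so reciprocity gives (7/31) = -(31/7). Reduce: 31 ≡ 3 (mod 7). Now have -(3/7).
Both 3 ≡ 3 and 7 ≡ 3 (mod 4), so reciprocity gives (3/7) = -(7/3). Reduce: 7 ≡ 1 (mod 3). Now have (1/3).
(1/3) = 1. Collecting the sign factors: 1.
The Legendre symbol is 1, so x^2 ≡ -124 (mod 431) has solution.

yes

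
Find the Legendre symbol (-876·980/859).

-1

By multiplicativity, (-876·980/859) = (-876/859)·(980/859).
First factor (-876/859):
Reduce the numerator: -876 ≡ 842 (mod 859), so (-876/859) = (842/859).
Factor out 2: 842 = 2·421. Since 859 ≡ 3 (mod 8), (2/859) = -1. Now have -(421/859).
421 ≡ 1 (mod 4), so quadratic reciprocity gives (421/859) = (859/421). Reduce: 859 ≡ 17 (mod 421). Now have -(17/421).
17 ≡ 1 (mod 4), so quadratic reciprocity gives (17/421) = (421/17). Reduce: 421 ≡ 13 (mod 17). Now have -(13/17).
13 ≡ 1 (mod 4), so quadratic reciprocity gives (13/17) = (17/13). Reduce: 17 ≡ 4 (mod 13). Now have -(4/13).
Factor out 2: 4 = 2^2. Since 13 ≡ 5 (mod 8), (2/13) = -1, and (2/13)^2 = +1. Now have -(1/13).
(1/13) = 1. Collecting the sign factors: -1.
Second factor (980/859):
Reduce the numerator: 980 ≡ 121 (mod 859), so (980/859) = (121/859).
121 ≡ 1 (mod 4), so quadratic reciprocity gives (121/859) = (859/121). Reduce: 859 ≡ 12 (mod 121). Now have (12/121).
Factor out 2: 12 = 2^2·3. Since 121 ≡ 1 (mod 8), (2/121) = +1, and (2/121)^2 = +1. Now have (3/121).
121 ≡ 1 (mod 4), so quadratic reciprocity gives (3/121) = (121/3). Reduce: 121 ≡ 1 (mod 3). Now have (1/3).
(1/3) = 1. Collecting the sign factors: 1.
Product: (-1)·(1) = -1.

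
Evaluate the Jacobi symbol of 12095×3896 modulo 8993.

By multiplicativity, (12095·3896|8993) = (12095|8993)·(3896|8993).
First factor (12095|8993):
Reduce the numerator: 12095 ≡ 3102 (mod 8993), so (12095|8993) = (3102|8993).
Factor out 2: 3102 = 2·1551. Since 8993 ≡ 1 (mod 8), (2|8993) = +1. Now have (1551|8993).
8993 ≡ 1 (mod 4), so quadratic reciprocity gives (1551|8993) = (8993|1551). Reduce: 8993 ≡ 1238 (mod 1551). Now have (1238|1551).
Factor out 2: 1238 = 2·619. Since 1551 ≡ 7 (mod 8), (2|1551) = +1. Now have (619|1551).
Both 619 ≡ 3 and 1551 ≡ 3 (mod 4), so reciprocity gives (619|1551) = -(1551|619). Reduce: 1551 ≡ 313 (mod 619). Now have -(313|619).
313 ≡ 1 (mod 4), so quadratic reciprocity gives (313|619) = (619|313). Reduce: 619 ≡ 306 (mod 313). Now have -(306|313).
Factor out 2: 306 = 2·153. Since 313 ≡ 1 (mod 8), (2|313) = +1. Now have -(153|313).
153 ≡ 1 (mod 4), so quadratic reciprocity gives (153|313) = (313|153). Reduce: 313 ≡ 7 (mod 153). Now have -(7|153).
153 ≡ 1 (mod 4), so quadratic reciprocity gives (7|153) = (153|7). Reduce: 153 ≡ 6 (mod 7). Now have -(6|7).
Factor out 2: 6 = 2·3. Since 7 ≡ 7 (mod 8), (2|7) = +1. Now have -(3|7).
Both 3 ≡ 3 and 7 ≡ 3 (mod 4), so reciprocity gives (3|7) = -(7|3). Reduce: 7 ≡ 1 (mod 3). Now have (1|3).
(1|3) = 1. Collecting the sign factors: 1.
Second factor (3896|8993):
Factor out 2: 3896 = 2^3·487. Since 8993 ≡ 1 (mod 8), (2|8993) = +1, and (2|8993)^3 = +1. Now have (487|8993).
8993 ≡ 1 (mod 4), so quadratic reciprocity gives (487|8993) = (8993|487). Reduce: 8993 ≡ 227 (mod 487). Now have (227|487).
Both 227 ≡ 3 and 487 ≡ 3 (mod 4), so reciprocity gives (227|487) = -(487|227). Reduce: 487 ≡ 33 (mod 227). Now have -(33|227).
33 ≡ 1 (mod 4), so quadratic reciprocity gives (33|227) = (227|33). Reduce: 227 ≡ 29 (mod 33). Now have -(29|33).
29 ≡ 1 (mod 4), so quadratic reciprocity gives (29|33) = (33|29). Reduce: 33 ≡ 4 (mod 29). Now have -(4|29).
Factor out 2: 4 = 2^2. Since 29 ≡ 5 (mod 8), (2|29) = -1, and (2|29)^2 = +1. Now have -(1|29).
(1|29) = 1. Collecting the sign factors: -1.
Product: (1)·(-1) = -1.

-1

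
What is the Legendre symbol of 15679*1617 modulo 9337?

By multiplicativity, (15679·1617|9337) = (15679|9337)·(1617|9337).
First factor (15679|9337):
(15679|9337)
  = (6342|9337)    [15679 ≡ 6342 mod 9337]
  = (3171|9337)    [9337 ≡ 1 mod 8 ⇒ (2|9337) = +1]
  = (9337|3171)    [QR: 9337 ≡ 1 mod 4, sign kept]
  = (2995|3171)    [9337 ≡ 2995 mod 3171]
  = -(3171|2995)    [QR: both ≡ 3 mod 4, sign flips]
  = -(176|2995)    [3171 ≡ 176 mod 2995]
  = -(11|2995)    [2995 ≡ 3 mod 8 ⇒ (2|2995)^4 = +1]
  = (2995|11)    [QR: both ≡ 3 mod 4, sign flips]
  = (3|11)    [2995 ≡ 3 mod 11]
  = -(11|3)    [QR: both ≡ 3 mod 4, sign flips]
  = -(2|3)    [11 ≡ 2 mod 3]
  = (1|3)    [3 ≡ 3 mod 8 ⇒ (2|3) = -1]
  = 1    [(1|3) = 1]
Second factor (1617|9337):
(1617|9337)
  = (9337|1617)    [QR: 1617 ≡ 1 mod 4, sign kept]
  = (1252|1617)    [9337 ≡ 1252 mod 1617]
  = (313|1617)    [1617 ≡ 1 mod 8 ⇒ (2|1617)^2 = +1]
  = (1617|313)    [QR: 313 ≡ 1 mod 4, sign kept]
  = (52|313)    [1617 ≡ 52 mod 313]
  = (13|313)    [313 ≡ 1 mod 8 ⇒ (2|313)^2 = +1]
  = (313|13)    [QR: 13 ≡ 1 mod 4, sign kept]
  = (1|13)    [313 ≡ 1 mod 13]
  = 1    [(1|13) = 1]
Product: (1)·(1) = 1.

1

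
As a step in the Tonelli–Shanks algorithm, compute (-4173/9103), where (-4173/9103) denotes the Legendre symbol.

(-4173/9103)
  = (4930/9103)    [-4173 ≡ 4930 mod 9103]
  = (2465/9103)    [9103 ≡ 7 mod 8 ⇒ (2/9103) = +1]
  = (9103/2465)    [QR: 2465 ≡ 1 mod 4, sign kept]
  = (1708/2465)    [9103 ≡ 1708 mod 2465]
  = (427/2465)    [2465 ≡ 1 mod 8 ⇒ (2/2465)^2 = +1]
  = (2465/427)    [QR: 2465 ≡ 1 mod 4, sign kept]
  = (330/427)    [2465 ≡ 330 mod 427]
  = -(165/427)    [427 ≡ 3 mod 8 ⇒ (2/427) = -1]
  = -(427/165)    [QR: 165 ≡ 1 mod 4, sign kept]
  = -(97/165)    [427 ≡ 97 mod 165]
  = -(165/97)    [QR: 97 ≡ 1 mod 4, sign kept]
  = -(68/97)    [165 ≡ 68 mod 97]
  = -(17/97)    [97 ≡ 1 mod 8 ⇒ (2/97)^2 = +1]
  = -(97/17)    [QR: 17 ≡ 1 mod 4, sign kept]
  = -(12/17)    [97 ≡ 12 mod 17]
  = -(3/17)    [17 ≡ 1 mod 8 ⇒ (2/17)^2 = +1]
  = -(17/3)    [QR: 17 ≡ 1 mod 4, sign kept]
  = -(2/3)    [17 ≡ 2 mod 3]
  = (1/3)    [3 ≡ 3 mod 8 ⇒ (2/3) = -1]
  = 1    [(1/3) = 1]

1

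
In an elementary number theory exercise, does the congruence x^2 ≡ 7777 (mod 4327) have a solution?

yes

(7777/4327)
  = (3450/4327)    [7777 ≡ 3450 mod 4327]
  = (1725/4327)    [4327 ≡ 7 mod 8 ⇒ (2/4327) = +1]
  = (4327/1725)    [QR: 1725 ≡ 1 mod 4, sign kept]
  = (877/1725)    [4327 ≡ 877 mod 1725]
  = (1725/877)    [QR: 877 ≡ 1 mod 4, sign kept]
  = (848/877)    [1725 ≡ 848 mod 877]
  = (53/877)    [877 ≡ 5 mod 8 ⇒ (2/877)^4 = +1]
  = (877/53)    [QR: 53 ≡ 1 mod 4, sign kept]
  = (29/53)    [877 ≡ 29 mod 53]
  = (53/29)    [QR: 29 ≡ 1 mod 4, sign kept]
  = (24/29)    [53 ≡ 24 mod 29]
  = -(3/29)    [29 ≡ 5 mod 8 ⇒ (2/29)^3 = -1]
  = -(29/3)    [QR: 29 ≡ 1 mod 4, sign kept]
  = -(2/3)    [29 ≡ 2 mod 3]
  = (1/3)    [3 ≡ 3 mod 8 ⇒ (2/3) = -1]
  = 1    [(1/3) = 1]
The Legendre symbol is 1, so x^2 ≡ 7777 (mod 4327) has solution.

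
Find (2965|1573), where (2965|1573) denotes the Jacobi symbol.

1

(2965|1573)
  = (1392|1573)    [2965 ≡ 1392 mod 1573]
  = (87|1573)    [1573 ≡ 5 mod 8 ⇒ (2|1573)^4 = +1]
  = (1573|87)    [QR: 1573 ≡ 1 mod 4, sign kept]
  = (7|87)    [1573 ≡ 7 mod 87]
  = -(87|7)    [QR: both ≡ 3 mod 4, sign flips]
  = -(3|7)    [87 ≡ 3 mod 7]
  = (7|3)    [QR: both ≡ 3 mod 4, sign flips]
  = (1|3)    [7 ≡ 1 mod 3]
  = 1    [(1|3) = 1]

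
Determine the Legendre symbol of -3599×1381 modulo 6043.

By multiplicativity, (-3599·1381|6043) = (-3599|6043)·(1381|6043).
First factor (-3599|6043):
(-3599|6043)
  = (2444|6043)    [-3599 ≡ 2444 mod 6043]
  = (611|6043)    [6043 ≡ 3 mod 8 ⇒ (2|6043)^2 = +1]
  = -(6043|611)    [QR: both ≡ 3 mod 4, sign flips]
  = -(544|611)    [6043 ≡ 544 mod 611]
  = (17|611)    [611 ≡ 3 mod 8 ⇒ (2|611)^5 = -1]
  = (611|17)    [QR: 17 ≡ 1 mod 4, sign kept]
  = (16|17)    [611 ≡ 16 mod 17]
  = (1|17)    [17 ≡ 1 mod 8 ⇒ (2|17)^4 = +1]
  = 1    [(1|17) = 1]
Second factor (1381|6043):
(1381|6043)
  = (6043|1381)    [QR: 1381 ≡ 1 mod 4, sign kept]
  = (519|1381)    [6043 ≡ 519 mod 1381]
  = (1381|519)    [QR: 1381 ≡ 1 mod 4, sign kept]
  = (343|519)    [1381 ≡ 343 mod 519]
  = -(519|343)    [QR: both ≡ 3 mod 4, sign flips]
  = -(176|343)    [519 ≡ 176 mod 343]
  = -(11|343)    [343 ≡ 7 mod 8 ⇒ (2|343)^4 = +1]
  = (343|11)    [QR: both ≡ 3 mod 4, sign flips]
  = (2|11)    [343 ≡ 2 mod 11]
  = -(1|11)    [11 ≡ 3 mod 8 ⇒ (2|11) = -1]
  = -1    [(1|11) = 1]
Product: (1)·(-1) = -1.

-1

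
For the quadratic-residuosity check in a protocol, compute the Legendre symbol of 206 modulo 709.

Factor out 2: 206 = 2·103. Since 709 ≡ 5 (mod 8), (2 / 709) = -1. Now have -(103 / 709).
709 ≡ 1 (mod 4), so quadratic reciprocity gives (103 / 709) = (709 / 103). Reduce: 709 ≡ 91 (mod 103). Now have -(91 / 103).
Both 91 ≡ 3 and 103 ≡ 3 (mod 4), so reciprocity gives (91 / 103) = -(103 / 91). Reduce: 103 ≡ 12 (mod 91). Now have (12 / 91).
Factor out 2: 12 = 2^2·3. Since 91 ≡ 3 (mod 8), (2 / 91) = -1, and (2 / 91)^2 = +1. Now have (3 / 91).
Both 3 ≡ 3 and 91 ≡ 3 (mod 4), so reciprocity gives (3 / 91) = -(91 / 3). Reduce: 91 ≡ 1 (mod 3). Now have -(1 / 3).
(1 / 3) = 1. Collecting the sign factors: -1.

-1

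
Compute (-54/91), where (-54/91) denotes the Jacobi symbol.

(-54/91)
  = -(54/91)    [91 ≡ 3 mod 4 ⇒ (-1/91) = -1]
  = (27/91)    [91 ≡ 3 mod 8 ⇒ (2/91) = -1]
  = -(91/27)    [QR: both ≡ 3 mod 4, sign flips]
  = -(10/27)    [91 ≡ 10 mod 27]
  = (5/27)    [27 ≡ 3 mod 8 ⇒ (2/27) = -1]
  = (27/5)    [QR: 5 ≡ 1 mod 4, sign kept]
  = (2/5)    [27 ≡ 2 mod 5]
  = -(1/5)    [5 ≡ 5 mod 8 ⇒ (2/5) = -1]
  = -1    [(1/5) = 1]

-1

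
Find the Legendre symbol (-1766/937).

Reduce the numerator: -1766 ≡ 108 (mod 937), so (-1766/937) = (108/937).
Factor out 2: 108 = 2^2·27. Since 937 ≡ 1 (mod 8), (2/937) = +1, and (2/937)^2 = +1. Now have (27/937).
937 ≡ 1 (mod 4), so quadratic reciprocity gives (27/937) = (937/27). Reduce: 937 ≡ 19 (mod 27). Now have (19/27).
Both 19 ≡ 3 and 27 ≡ 3 (mod 4), so reciprocity gives (19/27) = -(27/19). Reduce: 27 ≡ 8 (mod 19). Now have -(8/19).
Factor out 2: 8 = 2^3. Since 19 ≡ 3 (mod 8), (2/19) = -1, and (2/19)^3 = -1. Now have (1/19).
(1/19) = 1. Collecting the sign factors: 1.

1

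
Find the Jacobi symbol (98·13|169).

By multiplicativity, (98·13|169) = (98|169)·(13|169).
First factor (98|169):
(98|169)
  = (49|169)    [169 ≡ 1 mod 8 ⇒ (2|169) = +1]
  = (169|49)    [QR: 49 ≡ 1 mod 4, sign kept]
  = (22|49)    [169 ≡ 22 mod 49]
  = (11|49)    [49 ≡ 1 mod 8 ⇒ (2|49) = +1]
  = (49|11)    [QR: 49 ≡ 1 mod 4, sign kept]
  = (5|11)    [49 ≡ 5 mod 11]
  = (11|5)    [QR: 5 ≡ 1 mod 4, sign kept]
  = (1|5)    [11 ≡ 1 mod 5]
  = 1    [(1|5) = 1]
Second factor (13|169):
(13|169)
  = (169|13)    [QR: 13 ≡ 1 mod 4, sign kept]
  = (0|13)    [169 ≡ 0 mod 13]
  = 0    [numerator 0, gcd > 1]
Product: (1)·(0) = 0.

0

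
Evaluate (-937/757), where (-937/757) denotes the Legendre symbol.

Reduce the numerator: -937 ≡ 577 (mod 757), so (-937/757) = (577/757).
577 ≡ 1 (mod 4), so quadratic reciprocity gives (577/757) = (757/577). Reduce: 757 ≡ 180 (mod 577). Now have (180/577).
Factor out 2: 180 = 2^2·45. Since 577 ≡ 1 (mod 8), (2/577) = +1, and (2/577)^2 = +1. Now have (45/577).
45 ≡ 1 (mod 4), so quadratic reciprocity gives (45/577) = (577/45). Reduce: 577 ≡ 37 (mod 45). Now have (37/45).
37 ≡ 1 (mod 4), so quadratic reciprocity gives (37/45) = (45/37). Reduce: 45 ≡ 8 (mod 37). Now have (8/37).
Factor out 2: 8 = 2^3. Since 37 ≡ 5 (mod 8), (2/37) = -1, and (2/37)^3 = -1. Now have -(1/37).
(1/37) = 1. Collecting the sign factors: -1.

-1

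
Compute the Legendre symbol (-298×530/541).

By multiplicativity, (-298·530/541) = (-298/541)·(530/541).
First factor (-298/541):
(-298/541)
  = (298/541)    [541 ≡ 1 mod 4 ⇒ (-1/541) = +1]
  = -(149/541)    [541 ≡ 5 mod 8 ⇒ (2/541) = -1]
  = -(541/149)    [QR: 149 ≡ 1 mod 4, sign kept]
  = -(94/149)    [541 ≡ 94 mod 149]
  = (47/149)    [149 ≡ 5 mod 8 ⇒ (2/149) = -1]
  = (149/47)    [QR: 149 ≡ 1 mod 4, sign kept]
  = (8/47)    [149 ≡ 8 mod 47]
  = (1/47)    [47 ≡ 7 mod 8 ⇒ (2/47)^3 = +1]
  = 1    [(1/47) = 1]
Second factor (530/541):
(530/541)
  = -(265/541)    [541 ≡ 5 mod 8 ⇒ (2/541) = -1]
  = -(541/265)    [QR: 265 ≡ 1 mod 4, sign kept]
  = -(11/265)    [541 ≡ 11 mod 265]
  = -(265/11)    [QR: 265 ≡ 1 mod 4, sign kept]
  = -(1/11)    [265 ≡ 1 mod 11]
  = -1    [(1/11) = 1]
Product: (1)·(-1) = -1.

-1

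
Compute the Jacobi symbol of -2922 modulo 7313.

-1

Reduce the numerator: -2922 ≡ 4391 (mod 7313), so (-2922|7313) = (4391|7313).
7313 ≡ 1 (mod 4), so quadratic reciprocity gives (4391|7313) = (7313|4391). Reduce: 7313 ≡ 2922 (mod 4391). Now have (2922|4391).
Factor out 2: 2922 = 2·1461. Since 4391 ≡ 7 (mod 8), (2|4391) = +1. Now have (1461|4391).
1461 ≡ 1 (mod 4), so quadratic reciprocity gives (1461|4391) = (4391|1461). Reduce: 4391 ≡ 8 (mod 1461). Now have (8|1461).
Factor out 2: 8 = 2^3. Since 1461 ≡ 5 (mod 8), (2|1461) = -1, and (2|1461)^3 = -1. Now have -(1|1461).
(1|1461) = 1. Collecting the sign factors: -1.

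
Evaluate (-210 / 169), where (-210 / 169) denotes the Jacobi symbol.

(-210 / 169)
  = (128 / 169)    [-210 ≡ 128 mod 169]
  = (1 / 169)    [169 ≡ 1 mod 8 ⇒ (2 / 169)^7 = +1]
  = 1    [(1 / 169) = 1]

1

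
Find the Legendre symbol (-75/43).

(-75/43)
  = (11/43)    [-75 ≡ 11 mod 43]
  = -(43/11)    [QR: both ≡ 3 mod 4, sign flips]
  = -(10/11)    [43 ≡ 10 mod 11]
  = (5/11)    [11 ≡ 3 mod 8 ⇒ (2/11) = -1]
  = (11/5)    [QR: 5 ≡ 1 mod 4, sign kept]
  = (1/5)    [11 ≡ 1 mod 5]
  = 1    [(1/5) = 1]

1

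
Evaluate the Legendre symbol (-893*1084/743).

-1

By multiplicativity, (-893·1084/743) = (-893/743)·(1084/743).
First factor (-893/743):
Reduce the numerator: -893 ≡ 593 (mod 743), so (-893/743) = (593/743).
593 ≡ 1 (mod 4), so quadratic reciprocity gives (593/743) = (743/593). Reduce: 743 ≡ 150 (mod 593). Now have (150/593).
Factor out 2: 150 = 2·75. Since 593 ≡ 1 (mod 8), (2/593) = +1. Now have (75/593).
593 ≡ 1 (mod 4), so quadratic reciprocity gives (75/593) = (593/75). Reduce: 593 ≡ 68 (mod 75). Now have (68/75).
Factor out 2: 68 = 2^2·17. Since 75 ≡ 3 (mod 8), (2/75) = -1, and (2/75)^2 = +1. Now have (17/75).
17 ≡ 1 (mod 4), so quadratic reciprocity gives (17/75) = (75/17). Reduce: 75 ≡ 7 (mod 17). Now have (7/17).
17 ≡ 1 (mod 4), so quadratic reciprocity gives (7/17) = (17/7). Reduce: 17 ≡ 3 (mod 7). Now have (3/7).
Both 3 ≡ 3 and 7 ≡ 3 (mod 4), so reciprocity gives (3/7) = -(7/3). Reduce: 7 ≡ 1 (mod 3). Now have -(1/3).
(1/3) = 1. Collecting the sign factors: -1.
Second factor (1084/743):
Reduce the numerator: 1084 ≡ 341 (mod 743), so (1084/743) = (341/743).
341 ≡ 1 (mod 4), so quadratic reciprocity gives (341/743) = (743/341). Reduce: 743 ≡ 61 (mod 341). Now have (61/341).
61 ≡ 1 (mod 4), so quadratic reciprocity gives (61/341) = (341/61). Reduce: 341 ≡ 36 (mod 61). Now have (36/61).
Factor out 2: 36 = 2^2·9. Since 61 ≡ 5 (mod 8), (2/61) = -1, and (2/61)^2 = +1. Now have (9/61).
9 ≡ 1 (mod 4), so quadratic reciprocity gives (9/61) = (61/9). Reduce: 61 ≡ 7 (mod 9). Now have (7/9).
9 ≡ 1 (mod 4), so quadratic reciprocity gives (7/9) = (9/7). Reduce: 9 ≡ 2 (mod 7). Now have (2/7).
Factor out 2: 2 = 2. Since 7 ≡ 7 (mod 8), (2/7) = +1. Now have (1/7).
(1/7) = 1. Collecting the sign factors: 1.
Product: (-1)·(1) = -1.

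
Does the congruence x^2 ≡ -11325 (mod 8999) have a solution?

(-11325/8999)
  = -(11325/8999)    [8999 ≡ 3 mod 4 ⇒ (-1/8999) = -1]
  = -(2326/8999)    [11325 ≡ 2326 mod 8999]
  = -(1163/8999)    [8999 ≡ 7 mod 8 ⇒ (2/8999) = +1]
  = (8999/1163)    [QR: both ≡ 3 mod 4, sign flips]
  = (858/1163)    [8999 ≡ 858 mod 1163]
  = -(429/1163)    [1163 ≡ 3 mod 8 ⇒ (2/1163) = -1]
  = -(1163/429)    [QR: 429 ≡ 1 mod 4, sign kept]
  = -(305/429)    [1163 ≡ 305 mod 429]
  = -(429/305)    [QR: 305 ≡ 1 mod 4, sign kept]
  = -(124/305)    [429 ≡ 124 mod 305]
  = -(31/305)    [305 ≡ 1 mod 8 ⇒ (2/305)^2 = +1]
  = -(305/31)    [QR: 305 ≡ 1 mod 4, sign kept]
  = -(26/31)    [305 ≡ 26 mod 31]
  = -(13/31)    [31 ≡ 7 mod 8 ⇒ (2/31) = +1]
  = -(31/13)    [QR: 13 ≡ 1 mod 4, sign kept]
  = -(5/13)    [31 ≡ 5 mod 13]
  = -(13/5)    [QR: 5 ≡ 1 mod 4, sign kept]
  = -(3/5)    [13 ≡ 3 mod 5]
  = -(5/3)    [QR: 5 ≡ 1 mod 4, sign kept]
  = -(2/3)    [5 ≡ 2 mod 3]
  = (1/3)    [3 ≡ 3 mod 8 ⇒ (2/3) = -1]
  = 1    [(1/3) = 1]
(-11325/8999) = 1, and 8999 is prime, so -11325 is a quadratic residue mod 8999.

yes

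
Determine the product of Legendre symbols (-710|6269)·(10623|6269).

By multiplicativity, (-710·10623|6269) = (-710|6269)·(10623|6269).
First factor (-710|6269):
Pull out -1: (-710|6269) = (-1|6269)·(710|6269). Since 6269 ≡ 1 (mod 4), (-1|6269) = +1. Now have (710|6269).
Factor out 2: 710 = 2·355. Since 6269 ≡ 5 (mod 8), (2|6269) = -1. Now have -(355|6269).
6269 ≡ 1 (mod 4), so quadratic reciprocity gives (355|6269) = (6269|355). Reduce: 6269 ≡ 234 (mod 355). Now have -(234|355).
Factor out 2: 234 = 2·117. Since 355 ≡ 3 (mod 8), (2|355) = -1. Now have (117|355).
117 ≡ 1 (mod 4), so quadratic reciprocity gives (117|355) = (355|117). Reduce: 355 ≡ 4 (mod 117). Now have (4|117).
Factor out 2: 4 = 2^2. Since 117 ≡ 5 (mod 8), (2|117) = -1, and (2|117)^2 = +1. Now have (1|117).
(1|117) = 1. Collecting the sign factors: 1.
Second factor (10623|6269):
Reduce the numerator: 10623 ≡ 4354 (mod 6269), so (10623|6269) = (4354|6269).
Factor out 2: 4354 = 2·2177. Since 6269 ≡ 5 (mod 8), (2|6269) = -1. Now have -(2177|6269).
2177 ≡ 1 (mod 4), so quadratic reciprocity gives (2177|6269) = (6269|2177). Reduce: 6269 ≡ 1915 (mod 2177). Now have -(1915|2177).
2177 ≡ 1 (mod 4), so quadratic reciprocity gives (1915|2177) = (2177|1915). Reduce: 2177 ≡ 262 (mod 1915). Now have -(262|1915).
Factor out 2: 262 = 2·131. Since 1915 ≡ 3 (mod 8), (2|1915) = -1. Now have (131|1915).
Both 131 ≡ 3 and 1915 ≡ 3 (mod 4), so reciprocity gives (131|1915) = -(1915|131). Reduce: 1915 ≡ 81 (mod 131). Now have -(81|131).
81 ≡ 1 (mod 4), so quadratic reciprocity gives (81|131) = (131|81). Reduce: 131 ≡ 50 (mod 81). Now have -(50|81).
Factor out 2: 50 = 2·25. Since 81 ≡ 1 (mod 8), (2|81) = +1. Now have -(25|81).
25 ≡ 1 (mod 4), so quadratic reciprocity gives (25|81) = (81|25). Reduce: 81 ≡ 6 (mod 25). Now have -(6|25).
Factor out 2: 6 = 2·3. Since 25 ≡ 1 (mod 8), (2|25) = +1. Now have -(3|25).
25 ≡ 1 (mod 4), so quadratic reciprocity gives (3|25) = (25|3). Reduce: 25 ≡ 1 (mod 3). Now have -(1|3).
(1|3) = 1. Collecting the sign factors: -1.
Product: (1)·(-1) = -1.

-1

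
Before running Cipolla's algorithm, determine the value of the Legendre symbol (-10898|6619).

(-10898|6619)
  = -(10898|6619)    [6619 ≡ 3 mod 4 ⇒ (-1|6619) = -1]
  = -(4279|6619)    [10898 ≡ 4279 mod 6619]
  = (6619|4279)    [QR: both ≡ 3 mod 4, sign flips]
  = (2340|4279)    [6619 ≡ 2340 mod 4279]
  = (585|4279)    [4279 ≡ 7 mod 8 ⇒ (2|4279)^2 = +1]
  = (4279|585)    [QR: 585 ≡ 1 mod 4, sign kept]
  = (184|585)    [4279 ≡ 184 mod 585]
  = (23|585)    [585 ≡ 1 mod 8 ⇒ (2|585)^3 = +1]
  = (585|23)    [QR: 585 ≡ 1 mod 4, sign kept]
  = (10|23)    [585 ≡ 10 mod 23]
  = (5|23)    [23 ≡ 7 mod 8 ⇒ (2|23) = +1]
  = (23|5)    [QR: 5 ≡ 1 mod 4, sign kept]
  = (3|5)    [23 ≡ 3 mod 5]
  = (5|3)    [QR: 5 ≡ 1 mod 4, sign kept]
  = (2|3)    [5 ≡ 2 mod 3]
  = -(1|3)    [3 ≡ 3 mod 8 ⇒ (2|3) = -1]
  = -1    [(1|3) = 1]

-1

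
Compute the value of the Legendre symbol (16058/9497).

1

(16058/9497)
  = (6561/9497)    [16058 ≡ 6561 mod 9497]
  = (9497/6561)    [QR: 6561 ≡ 1 mod 4, sign kept]
  = (2936/6561)    [9497 ≡ 2936 mod 6561]
  = (367/6561)    [6561 ≡ 1 mod 8 ⇒ (2/6561)^3 = +1]
  = (6561/367)    [QR: 6561 ≡ 1 mod 4, sign kept]
  = (322/367)    [6561 ≡ 322 mod 367]
  = (161/367)    [367 ≡ 7 mod 8 ⇒ (2/367) = +1]
  = (367/161)    [QR: 161 ≡ 1 mod 4, sign kept]
  = (45/161)    [367 ≡ 45 mod 161]
  = (161/45)    [QR: 45 ≡ 1 mod 4, sign kept]
  = (26/45)    [161 ≡ 26 mod 45]
  = -(13/45)    [45 ≡ 5 mod 8 ⇒ (2/45) = -1]
  = -(45/13)    [QR: 13 ≡ 1 mod 4, sign kept]
  = -(6/13)    [45 ≡ 6 mod 13]
  = (3/13)    [13 ≡ 5 mod 8 ⇒ (2/13) = -1]
  = (13/3)    [QR: 13 ≡ 1 mod 4, sign kept]
  = (1/3)    [13 ≡ 1 mod 3]
  = 1    [(1/3) = 1]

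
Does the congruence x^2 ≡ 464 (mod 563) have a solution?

no

(464/563)
  = (29/563)    [563 ≡ 3 mod 8 ⇒ (2/563)^4 = +1]
  = (563/29)    [QR: 29 ≡ 1 mod 4, sign kept]
  = (12/29)    [563 ≡ 12 mod 29]
  = (3/29)    [29 ≡ 5 mod 8 ⇒ (2/29)^2 = +1]
  = (29/3)    [QR: 29 ≡ 1 mod 4, sign kept]
  = (2/3)    [29 ≡ 2 mod 3]
  = -(1/3)    [3 ≡ 3 mod 8 ⇒ (2/3) = -1]
  = -1    [(1/3) = 1]
(464/563) = -1, and 563 is prime, so 464 is not a quadratic residue mod 563.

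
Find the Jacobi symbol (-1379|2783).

1

Reduce the numerator: -1379 ≡ 1404 (mod 2783), so (-1379|2783) = (1404|2783).
Factor out 2: 1404 = 2^2·351. Since 2783 ≡ 7 (mod 8), (2|2783) = +1, and (2|2783)^2 = +1. Now have (351|2783).
Both 351 ≡ 3 and 2783 ≡ 3 (mod 4), so reciprocity gives (351|2783) = -(2783|351). Reduce: 2783 ≡ 326 (mod 351). Now have -(326|351).
Factor out 2: 326 = 2·163. Since 351 ≡ 7 (mod 8), (2|351) = +1. Now have -(163|351).
Both 163 ≡ 3 and 351 ≡ 3 (mod 4), so reciprocity gives (163|351) = -(351|163). Reduce: 351 ≡ 25 (mod 163). Now have (25|163).
25 ≡ 1 (mod 4), so quadratic reciprocity gives (25|163) = (163|25). Reduce: 163 ≡ 13 (mod 25). Now have (13|25).
13 ≡ 1 (mod 4), so quadratic reciprocity gives (13|25) = (25|13). Reduce: 25 ≡ 12 (mod 13). Now have (12|13).
Factor out 2: 12 = 2^2·3. Since 13 ≡ 5 (mod 8), (2|13) = -1, and (2|13)^2 = +1. Now have (3|13).
13 ≡ 1 (mod 4), so quadratic reciprocity gives (3|13) = (13|3). Reduce: 13 ≡ 1 (mod 3). Now have (1|3).
(1|3) = 1. Collecting the sign factors: 1.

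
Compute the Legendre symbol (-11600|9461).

Pull out -1: (-11600|9461) = (-1|9461)·(11600|9461). Since 9461 ≡ 1 (mod 4), (-1|9461) = +1. Now have (11600|9461).
Reduce the numerator: 11600 ≡ 2139 (mod 9461), so (11600|9461) = (2139|9461).
9461 ≡ 1 (mod 4), so quadratic reciprocity gives (2139|9461) = (9461|2139). Reduce: 9461 ≡ 905 (mod 2139). Now have (905|2139).
905 ≡ 1 (mod 4), so quadratic reciprocity gives (905|2139) = (2139|905). Reduce: 2139 ≡ 329 (mod 905). Now have (329|905).
329 ≡ 1 (mod 4), so quadratic reciprocity gives (329|905) = (905|329). Reduce: 905 ≡ 247 (mod 329). Now have (247|329).
329 ≡ 1 (mod 4), so quadratic reciprocity gives (247|329) = (329|247). Reduce: 329 ≡ 82 (mod 247). Now have (82|247).
Factor out 2: 82 = 2·41. Since 247 ≡ 7 (mod 8), (2|247) = +1. Now have (41|247).
41 ≡ 1 (mod 4), so quadratic reciprocity gives (41|247) = (247|41). Reduce: 247 ≡ 1 (mod 41). Now have (1|41).
(1|41) = 1. Collecting the sign factors: 1.

1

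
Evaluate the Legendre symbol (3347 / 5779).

(3347 / 5779)
  = -(5779 / 3347)    [QR: both ≡ 3 mod 4, sign flips]
  = -(2432 / 3347)    [5779 ≡ 2432 mod 3347]
  = (19 / 3347)    [3347 ≡ 3 mod 8 ⇒ (2 / 3347)^7 = -1]
  = -(3347 / 19)    [QR: both ≡ 3 mod 4, sign flips]
  = -(3 / 19)    [3347 ≡ 3 mod 19]
  = (19 / 3)    [QR: both ≡ 3 mod 4, sign flips]
  = (1 / 3)    [19 ≡ 1 mod 3]
  = 1    [(1 / 3) = 1]

1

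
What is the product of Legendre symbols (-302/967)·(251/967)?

By multiplicativity, (-302·251/967) = (-302/967)·(251/967).
First factor (-302/967):
Reduce the numerator: -302 ≡ 665 (mod 967), so (-302/967) = (665/967).
665 ≡ 1 (mod 4), so quadratic reciprocity gives (665/967) = (967/665). Reduce: 967 ≡ 302 (mod 665). Now have (302/665).
Factor out 2: 302 = 2·151. Since 665 ≡ 1 (mod 8), (2/665) = +1. Now have (151/665).
665 ≡ 1 (mod 4), so quadratic reciprocity gives (151/665) = (665/151). Reduce: 665 ≡ 61 (mod 151). Now have (61/151).
61 ≡ 1 (mod 4), so quadratic reciprocity gives (61/151) = (151/61). Reduce: 151 ≡ 29 (mod 61). Now have (29/61).
29 ≡ 1 (mod 4), so quadratic reciprocity gives (29/61) = (61/29). Reduce: 61 ≡ 3 (mod 29). Now have (3/29).
29 ≡ 1 (mod 4), so quadratic reciprocity gives (3/29) = (29/3). Reduce: 29 ≡ 2 (mod 3). Now have (2/3).
Factor out 2: 2 = 2. Since 3 ≡ 3 (mod 8), (2/3) = -1. Now have -(1/3).
(1/3) = 1. Collecting the sign factors: -1.
Second factor (251/967):
Both 251 ≡ 3 and 967 ≡ 3 (mod 4), so reciprocity gives (251/967) = -(967/251). Reduce: 967 ≡ 214 (mod 251). Now have -(214/251).
Factor out 2: 214 = 2·107. Since 251 ≡ 3 (mod 8), (2/251) = -1. Now have (107/251).
Both 107 ≡ 3 and 251 ≡ 3 (mod 4), so reciprocity gives (107/251) = -(251/107). Reduce: 251 ≡ 37 (mod 107). Now have -(37/107).
37 ≡ 1 (mod 4), so quadratic reciprocity gives (37/107) = (107/37). Reduce: 107 ≡ 33 (mod 37). Now have -(33/37).
33 ≡ 1 (mod 4), so quadratic reciprocity gives (33/37) = (37/33). Reduce: 37 ≡ 4 (mod 33). Now have -(4/33).
Factor out 2: 4 = 2^2. Since 33 ≡ 1 (mod 8), (2/33) = +1, and (2/33)^2 = +1. Now have -(1/33).
(1/33) = 1. Collecting the sign factors: -1.
Product: (-1)·(-1) = 1.

1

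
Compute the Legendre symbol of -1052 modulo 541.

(-1052/541)
  = (30/541)    [-1052 ≡ 30 mod 541]
  = -(15/541)    [541 ≡ 5 mod 8 ⇒ (2/541) = -1]
  = -(541/15)    [QR: 541 ≡ 1 mod 4, sign kept]
  = -(1/15)    [541 ≡ 1 mod 15]
  = -1    [(1/15) = 1]

-1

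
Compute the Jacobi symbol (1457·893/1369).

By multiplicativity, (1457·893/1369) = (1457/1369)·(893/1369).
First factor (1457/1369):
Reduce the numerator: 1457 ≡ 88 (mod 1369), so (1457/1369) = (88/1369).
Factor out 2: 88 = 2^3·11. Since 1369 ≡ 1 (mod 8), (2/1369) = +1, and (2/1369)^3 = +1. Now have (11/1369).
1369 ≡ 1 (mod 4), so quadratic reciprocity gives (11/1369) = (1369/11). Reduce: 1369 ≡ 5 (mod 11). Now have (5/11).
5 ≡ 1 (mod 4), so quadratic reciprocity gives (5/11) = (11/5). Reduce: 11 ≡ 1 (mod 5). Now have (1/5).
(1/5) = 1. Collecting the sign factors: 1.
Second factor (893/1369):
893 ≡ 1 (mod 4), so quadratic reciprocity gives (893/1369) = (1369/893). Reduce: 1369 ≡ 476 (mod 893). Now have (476/893).
Factor out 2: 476 = 2^2·119. Since 893 ≡ 5 (mod 8), (2/893) = -1, and (2/893)^2 = +1. Now have (119/893).
893 ≡ 1 (mod 4), so quadratic reciprocity gives (119/893) = (893/119). Reduce: 893 ≡ 60 (mod 119). Now have (60/119).
Factor out 2: 60 = 2^2·15. Since 119 ≡ 7 (mod 8), (2/119) = +1, and (2/119)^2 = +1. Now have (15/119).
Both 15 ≡ 3 and 119 ≡ 3 (mod 4), so reciprocity gives (15/119) = -(119/15). Reduce: 119 ≡ 14 (mod 15). Now have -(14/15).
Factor out 2: 14 = 2·7. Since 15 ≡ 7 (mod 8), (2/15) = +1. Now have -(7/15).
Both 7 ≡ 3 and 15 ≡ 3 (mod 4), so reciprocity gives (7/15) = -(15/7). Reduce: 15 ≡ 1 (mod 7). Now have (1/7).
(1/7) = 1. Collecting the sign factors: 1.
Product: (1)·(1) = 1.

1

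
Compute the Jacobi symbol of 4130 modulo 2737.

(4130 / 2737)
  = (1393 / 2737)    [4130 ≡ 1393 mod 2737]
  = (2737 / 1393)    [QR: 1393 ≡ 1 mod 4, sign kept]
  = (1344 / 1393)    [2737 ≡ 1344 mod 1393]
  = (21 / 1393)    [1393 ≡ 1 mod 8 ⇒ (2 / 1393)^6 = +1]
  = (1393 / 21)    [QR: 21 ≡ 1 mod 4, sign kept]
  = (7 / 21)    [1393 ≡ 7 mod 21]
  = (21 / 7)    [QR: 21 ≡ 1 mod 4, sign kept]
  = (0 / 7)    [21 ≡ 0 mod 7]
  = 0    [numerator 0, gcd > 1]

0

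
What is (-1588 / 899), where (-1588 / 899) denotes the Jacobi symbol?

(-1588 / 899)
  = (210 / 899)    [-1588 ≡ 210 mod 899]
  = -(105 / 899)    [899 ≡ 3 mod 8 ⇒ (2 / 899) = -1]
  = -(899 / 105)    [QR: 105 ≡ 1 mod 4, sign kept]
  = -(59 / 105)    [899 ≡ 59 mod 105]
  = -(105 / 59)    [QR: 105 ≡ 1 mod 4, sign kept]
  = -(46 / 59)    [105 ≡ 46 mod 59]
  = (23 / 59)    [59 ≡ 3 mod 8 ⇒ (2 / 59) = -1]
  = -(59 / 23)    [QR: both ≡ 3 mod 4, sign flips]
  = -(13 / 23)    [59 ≡ 13 mod 23]
  = -(23 / 13)    [QR: 13 ≡ 1 mod 4, sign kept]
  = -(10 / 13)    [23 ≡ 10 mod 13]
  = (5 / 13)    [13 ≡ 5 mod 8 ⇒ (2 / 13) = -1]
  = (13 / 5)    [QR: 5 ≡ 1 mod 4, sign kept]
  = (3 / 5)    [13 ≡ 3 mod 5]
  = (5 / 3)    [QR: 5 ≡ 1 mod 4, sign kept]
  = (2 / 3)    [5 ≡ 2 mod 3]
  = -(1 / 3)    [3 ≡ 3 mod 8 ⇒ (2 / 3) = -1]
  = -1    [(1 / 3) = 1]

-1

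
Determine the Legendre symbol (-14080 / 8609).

-1

(-14080 / 8609)
  = (3138 / 8609)    [-14080 ≡ 3138 mod 8609]
  = (1569 / 8609)    [8609 ≡ 1 mod 8 ⇒ (2 / 8609) = +1]
  = (8609 / 1569)    [QR: 1569 ≡ 1 mod 4, sign kept]
  = (764 / 1569)    [8609 ≡ 764 mod 1569]
  = (191 / 1569)    [1569 ≡ 1 mod 8 ⇒ (2 / 1569)^2 = +1]
  = (1569 / 191)    [QR: 1569 ≡ 1 mod 4, sign kept]
  = (41 / 191)    [1569 ≡ 41 mod 191]
  = (191 / 41)    [QR: 41 ≡ 1 mod 4, sign kept]
  = (27 / 41)    [191 ≡ 27 mod 41]
  = (41 / 27)    [QR: 41 ≡ 1 mod 4, sign kept]
  = (14 / 27)    [41 ≡ 14 mod 27]
  = -(7 / 27)    [27 ≡ 3 mod 8 ⇒ (2 / 27) = -1]
  = (27 / 7)    [QR: both ≡ 3 mod 4, sign flips]
  = (6 / 7)    [27 ≡ 6 mod 7]
  = (3 / 7)    [7 ≡ 7 mod 8 ⇒ (2 / 7) = +1]
  = -(7 / 3)    [QR: both ≡ 3 mod 4, sign flips]
  = -(1 / 3)    [7 ≡ 1 mod 3]
  = -1    [(1 / 3) = 1]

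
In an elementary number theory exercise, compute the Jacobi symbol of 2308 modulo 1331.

(2308/1331)
  = (977/1331)    [2308 ≡ 977 mod 1331]
  = (1331/977)    [QR: 977 ≡ 1 mod 4, sign kept]
  = (354/977)    [1331 ≡ 354 mod 977]
  = (177/977)    [977 ≡ 1 mod 8 ⇒ (2/977) = +1]
  = (977/177)    [QR: 177 ≡ 1 mod 4, sign kept]
  = (92/177)    [977 ≡ 92 mod 177]
  = (23/177)    [177 ≡ 1 mod 8 ⇒ (2/177)^2 = +1]
  = (177/23)    [QR: 177 ≡ 1 mod 4, sign kept]
  = (16/23)    [177 ≡ 16 mod 23]
  = (1/23)    [23 ≡ 7 mod 8 ⇒ (2/23)^4 = +1]
  = 1    [(1/23) = 1]

1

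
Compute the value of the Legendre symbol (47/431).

Both 47 ≡ 3 and 431 ≡ 3 (mod 4), so reciprocity gives (47/431) = -(431/47). Reduce: 431 ≡ 8 (mod 47). Now have -(8/47).
Factor out 2: 8 = 2^3. Since 47 ≡ 7 (mod 8), (2/47) = +1, and (2/47)^3 = +1. Now have -(1/47).
(1/47) = 1. Collecting the sign factors: -1.

-1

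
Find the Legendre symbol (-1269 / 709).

Pull out -1: (-1269 / 709) = (-1 / 709)·(1269 / 709). Since 709 ≡ 1 (mod 4), (-1 / 709) = +1. Now have (1269 / 709).
Reduce the numerator: 1269 ≡ 560 (mod 709), so (1269 / 709) = (560 / 709).
Factor out 2: 560 = 2^4·35. Since 709 ≡ 5 (mod 8), (2 / 709) = -1, and (2 / 709)^4 = +1. Now have (35 / 709).
709 ≡ 1 (mod 4), so quadratic reciprocity gives (35 / 709) = (709 / 35). Reduce: 709 ≡ 9 (mod 35). Now have (9 / 35).
9 ≡ 1 (mod 4), so quadratic reciprocity gives (9 / 35) = (35 / 9). Reduce: 35 ≡ 8 (mod 9). Now have (8 / 9).
Factor out 2: 8 = 2^3. Since 9 ≡ 1 (mod 8), (2 / 9) = +1, and (2 / 9)^3 = +1. Now have (1 / 9).
(1 / 9) = 1. Collecting the sign factors: 1.

1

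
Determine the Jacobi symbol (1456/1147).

(1456/1147)
  = (309/1147)    [1456 ≡ 309 mod 1147]
  = (1147/309)    [QR: 309 ≡ 1 mod 4, sign kept]
  = (220/309)    [1147 ≡ 220 mod 309]
  = (55/309)    [309 ≡ 5 mod 8 ⇒ (2/309)^2 = +1]
  = (309/55)    [QR: 309 ≡ 1 mod 4, sign kept]
  = (34/55)    [309 ≡ 34 mod 55]
  = (17/55)    [55 ≡ 7 mod 8 ⇒ (2/55) = +1]
  = (55/17)    [QR: 17 ≡ 1 mod 4, sign kept]
  = (4/17)    [55 ≡ 4 mod 17]
  = (1/17)    [17 ≡ 1 mod 8 ⇒ (2/17)^2 = +1]
  = 1    [(1/17) = 1]

1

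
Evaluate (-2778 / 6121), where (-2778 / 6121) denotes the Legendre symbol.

-1

Reduce the numerator: -2778 ≡ 3343 (mod 6121), so (-2778 / 6121) = (3343 / 6121).
6121 ≡ 1 (mod 4), so quadratic reciprocity gives (3343 / 6121) = (6121 / 3343). Reduce: 6121 ≡ 2778 (mod 3343). Now have (2778 / 3343).
Factor out 2: 2778 = 2·1389. Since 3343 ≡ 7 (mod 8), (2 / 3343) = +1. Now have (1389 / 3343).
1389 ≡ 1 (mod 4), so quadratic reciprocity gives (1389 / 3343) = (3343 / 1389). Reduce: 3343 ≡ 565 (mod 1389). Now have (565 / 1389).
565 ≡ 1 (mod 4), so quadratic reciprocity gives (565 / 1389) = (1389 / 565). Reduce: 1389 ≡ 259 (mod 565). Now have (259 / 565).
565 ≡ 1 (mod 4), so quadratic reciprocity gives (259 / 565) = (565 / 259). Reduce: 565 ≡ 47 (mod 259). Now have (47 / 259).
Both 47 ≡ 3 and 259 ≡ 3 (mod 4), so reciprocity gives (47 / 259) = -(259 / 47). Reduce: 259 ≡ 24 (mod 47). Now have -(24 / 47).
Factor out 2: 24 = 2^3·3. Since 47 ≡ 7 (mod 8), (2 / 47) = +1, and (2 / 47)^3 = +1. Now have -(3 / 47).
Both 3 ≡ 3 and 47 ≡ 3 (mod 4), so reciprocity gives (3 / 47) = -(47 / 3). Reduce: 47 ≡ 2 (mod 3). Now have (2 / 3).
Factor out 2: 2 = 2. Since 3 ≡ 3 (mod 8), (2 / 3) = -1. Now have -(1 / 3).
(1 / 3) = 1. Collecting the sign factors: -1.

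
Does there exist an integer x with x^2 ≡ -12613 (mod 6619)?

yes

Pull out -1: (-12613/6619) = (-1/6619)·(12613/6619). Since 6619 ≡ 3 (mod 4), (-1/6619) = -1. Now have -(12613/6619).
Reduce the numerator: 12613 ≡ 5994 (mod 6619), so (12613/6619) = (5994/6619).
Factor out 2: 5994 = 2·2997. Since 6619 ≡ 3 (mod 8), (2/6619) = -1. Now have (2997/6619).
2997 ≡ 1 (mod 4), so quadratic reciprocity gives (2997/6619) = (6619/2997). Reduce: 6619 ≡ 625 (mod 2997). Now have (625/2997).
625 ≡ 1 (mod 4), so quadratic reciprocity gives (625/2997) = (2997/625). Reduce: 2997 ≡ 497 (mod 625). Now have (497/625).
497 ≡ 1 (mod 4), so quadratic reciprocity gives (497/625) = (625/497). Reduce: 625 ≡ 128 (mod 497). Now have (128/497).
Factor out 2: 128 = 2^7. Since 497 ≡ 1 (mod 8), (2/497) = +1, and (2/497)^7 = +1. Now have (1/497).
(1/497) = 1. Collecting the sign factors: 1.
The Legendre symbol is 1, so x^2 ≡ -12613 (mod 6619) has solution.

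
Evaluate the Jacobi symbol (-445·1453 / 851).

-1

By multiplicativity, (-445·1453 / 851) = (-445 / 851)·(1453 / 851).
First factor (-445 / 851):
Reduce the numerator: -445 ≡ 406 (mod 851), so (-445 / 851) = (406 / 851).
Factor out 2: 406 = 2·203. Since 851 ≡ 3 (mod 8), (2 / 851) = -1. Now have -(203 / 851).
Both 203 ≡ 3 and 851 ≡ 3 (mod 4), so reciprocity gives (203 / 851) = -(851 / 203). Reduce: 851 ≡ 39 (mod 203). Now have (39 / 203).
Both 39 ≡ 3 and 203 ≡ 3 (mod 4), so reciprocity gives (39 / 203) = -(203 / 39). Reduce: 203 ≡ 8 (mod 39). Now have -(8 / 39).
Factor out 2: 8 = 2^3. Since 39 ≡ 7 (mod 8), (2 / 39) = +1, and (2 / 39)^3 = +1. Now have -(1 / 39).
(1 / 39) = 1. Collecting the sign factors: -1.
Second factor (1453 / 851):
Reduce the numerator: 1453 ≡ 602 (mod 851), so (1453 / 851) = (602 / 851).
Factor out 2: 602 = 2·301. Since 851 ≡ 3 (mod 8), (2 / 851) = -1. Now have -(301 / 851).
301 ≡ 1 (mod 4), so quadratic reciprocity gives (301 / 851) = (851 / 301). Reduce: 851 ≡ 249 (mod 301). Now have -(249 / 301).
249 ≡ 1 (mod 4), so quadratic reciprocity gives (249 / 301) = (301 / 249). Reduce: 301 ≡ 52 (mod 249). Now have -(52 / 249).
Factor out 2: 52 = 2^2·13. Since 249 ≡ 1 (mod 8), (2 / 249) = +1, and (2 / 249)^2 = +1. Now have -(13 / 249).
13 ≡ 1 (mod 4), so quadratic reciprocity gives (13 / 249) = (249 / 13). Reduce: 249 ≡ 2 (mod 13). Now have -(2 / 13).
Factor out 2: 2 = 2. Since 13 ≡ 5 (mod 8), (2 / 13) = -1. Now have (1 / 13).
(1 / 13) = 1. Collecting the sign factors: 1.
Product: (-1)·(1) = -1.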